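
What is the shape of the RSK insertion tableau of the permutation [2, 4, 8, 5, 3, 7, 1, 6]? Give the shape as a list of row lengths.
Row-insert each entry into an empty tableau.

After inserting 2: P = [[2]].
After inserting 4: P = [[2, 4]].
After inserting 8: P = [[2, 4, 8]].
After inserting 5: P = [[2, 4, 5], [8]].
After inserting 3: P = [[2, 3, 5], [4], [8]].
After inserting 7: P = [[2, 3, 5, 7], [4], [8]].
After inserting 1: P = [[1, 3, 5, 7], [2], [4], [8]].
After inserting 6: P = [[1, 3, 5, 6], [2, 7], [4], [8]].

The final insertion tableau P = [[1, 3, 5, 6], [2, 7], [4], [8]] has shape [4, 2, 1, 1].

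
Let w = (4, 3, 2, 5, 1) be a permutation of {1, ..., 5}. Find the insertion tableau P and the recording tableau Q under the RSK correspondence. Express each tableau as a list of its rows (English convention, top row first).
Insert each entry of the permutation into P by Schensted row insertion, recording in Q the position of each new cell.

Insert 4: appended to row 1. P = [[4]].
Insert 3: 3 bumps 4 from row 1; 4 starts row 2. P = [[3], [4]].
Insert 2: 2 bumps 3 from row 1; 3 bumps 4 from row 2; 4 starts row 3. P = [[2], [3], [4]].
Insert 5: appended to row 1. P = [[2, 5], [3], [4]].
Insert 1: 1 bumps 2 from row 1; 2 bumps 3 from row 2; 3 bumps 4 from row 3; 4 starts row 4. P = [[1, 5], [2], [3], [4]].

So P = [[1, 5], [2], [3], [4]], Q = [[1, 4], [2], [3], [5]].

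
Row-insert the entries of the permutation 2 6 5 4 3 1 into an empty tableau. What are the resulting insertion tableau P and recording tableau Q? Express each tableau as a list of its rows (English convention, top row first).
P = [[1, 3], [2], [4], [5], [6]], Q = [[1, 2], [3], [4], [5], [6]]

Insert each entry of the permutation into P by Schensted row insertion, recording in Q the position of each new cell.

Insert 2: appended to row 1. P = [[2]], Q = [[1]].
Insert 6: appended to row 1. P = [[2, 6]], Q = [[1, 2]].
Insert 5: 5 bumps 6 from row 1; 6 starts row 2. P = [[2, 5], [6]], Q = [[1, 2], [3]].
Insert 4: 4 bumps 5 from row 1; 5 bumps 6 from row 2; 6 starts row 3. P = [[2, 4], [5], [6]], Q = [[1, 2], [3], [4]].
Insert 3: 3 bumps 4 from row 1; 4 bumps 5 from row 2; 5 bumps 6 from row 3; 6 starts row 4. P = [[2, 3], [4], [5], [6]], Q = [[1, 2], [3], [4], [5]].
Insert 1: 1 bumps 2 from row 1; 2 bumps 4 from row 2; 4 bumps 5 from row 3; 5 bumps 6 from row 4; 6 starts row 5. P = [[1, 3], [2], [4], [5], [6]], Q = [[1, 2], [3], [4], [5], [6]].

So P = [[1, 3], [2], [4], [5], [6]], Q = [[1, 2], [3], [4], [5], [6]].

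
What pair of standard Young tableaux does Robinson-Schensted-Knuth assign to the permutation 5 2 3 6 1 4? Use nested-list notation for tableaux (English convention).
P = [[1, 3, 4], [2, 6], [5]], Q = [[1, 3, 4], [2, 6], [5]]

Insert each entry of the permutation into P by Schensted row insertion, recording in Q the position of each new cell.

Insert 5: appended to row 1. P = [[5]].
Insert 2: 2 bumps 5 from row 1; 5 starts row 2. P = [[2], [5]].
Insert 3: appended to row 1. P = [[2, 3], [5]].
Insert 6: appended to row 1. P = [[2, 3, 6], [5]].
Insert 1: 1 bumps 2 from row 1; 2 bumps 5 from row 2; 5 starts row 3. P = [[1, 3, 6], [2], [5]].
Insert 4: 4 bumps 6 from row 1; 6 appends to row 2. P = [[1, 3, 4], [2, 6], [5]].

So P = [[1, 3, 4], [2, 6], [5]], Q = [[1, 3, 4], [2, 6], [5]].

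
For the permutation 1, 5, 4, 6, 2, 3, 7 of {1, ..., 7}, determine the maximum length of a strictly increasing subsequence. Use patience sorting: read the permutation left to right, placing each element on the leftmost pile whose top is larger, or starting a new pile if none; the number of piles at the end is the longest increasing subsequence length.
1: new pile. tops = [1]
5: new pile. tops = [1, 5]
4: onto pile 2 (replacing 5). tops = [1, 4]
6: new pile. tops = [1, 4, 6]
2: onto pile 2 (replacing 4). tops = [1, 2, 6]
3: onto pile 3 (replacing 6). tops = [1, 2, 3]
7: new pile. tops = [1, 2, 3, 7]

4 piles, so the longest increasing subsequence has length 4.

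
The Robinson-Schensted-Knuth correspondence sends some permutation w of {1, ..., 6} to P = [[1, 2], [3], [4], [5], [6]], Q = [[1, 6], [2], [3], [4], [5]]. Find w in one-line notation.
6 5 4 3 1 2

Reverse the RSK construction: for i from n down to 1, find the cell of Q containing i, remove the entry at that cell from P, and reverse-bump it up through P; the value ejected from row 1 is w(i).

Step i=6: Q has 6 at row 1, column 2; remove that cell from P, ejecting 2. So w(6) = 2. P is now [[1], [3], [4], [5], [6]].
Step i=5: Q has 5 at row 5, column 1; remove 6 from row 5 of P and reverse-bump: 6 enters row 4 and ejects 5; 5 enters row 3 and ejects 4; 4 enters row 2 and ejects 3; 3 enters row 1 and ejects 1. So w(5) = 1. P is now [[3], [4], [5], [6]].
Step i=4: Q has 4 at row 4, column 1; remove 6 from row 4 of P and reverse-bump: 6 enters row 3 and ejects 5; 5 enters row 2 and ejects 4; 4 enters row 1 and ejects 3. So w(4) = 3. P is now [[4], [5], [6]].
Step i=3: Q has 3 at row 3, column 1; remove 6 from row 3 of P and reverse-bump: 6 enters row 2 and ejects 5; 5 enters row 1 and ejects 4. So w(3) = 4. P is now [[5], [6]].
Step i=2: Q has 2 at row 2, column 1; remove 6 from row 2 of P and reverse-bump: 6 enters row 1 and ejects 5. So w(2) = 5. P is now [[6]].
Step i=1: Q has 1 at row 1, column 1; remove that cell from P, ejecting 6. So w(1) = 6. P is now [].

So w = 6 5 4 3 1 2.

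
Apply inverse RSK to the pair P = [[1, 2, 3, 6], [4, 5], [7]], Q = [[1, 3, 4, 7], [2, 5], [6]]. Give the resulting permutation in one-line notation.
4 1 2 7 5 3 6

Reverse the RSK construction: for i from n down to 1, find the cell of Q containing i, remove the entry at that cell from P, and reverse-bump it up through P; the value ejected from row 1 is w(i).

Step i=7: Q has 7 at row 1, column 4; remove that cell from P, ejecting 6. So w(7) = 6. P is now [[1, 2, 3], [4, 5], [7]].
Step i=6: Q has 6 at row 3, column 1; remove 7 from row 3 of P and reverse-bump: 7 enters row 2 and ejects 5; 5 enters row 1 and ejects 3. So w(6) = 3. P is now [[1, 2, 5], [4, 7]].
Step i=5: Q has 5 at row 2, column 2; remove 7 from row 2 of P and reverse-bump: 7 enters row 1 and ejects 5. So w(5) = 5. P is now [[1, 2, 7], [4]].
Step i=4: Q has 4 at row 1, column 3; remove that cell from P, ejecting 7. So w(4) = 7. P is now [[1, 2], [4]].
Step i=3: Q has 3 at row 1, column 2; remove that cell from P, ejecting 2. So w(3) = 2. P is now [[1], [4]].
Step i=2: Q has 2 at row 2, column 1; remove 4 from row 2 of P and reverse-bump: 4 enters row 1 and ejects 1. So w(2) = 1. P is now [[4]].
Step i=1: Q has 1 at row 1, column 1; remove that cell from P, ejecting 4. So w(1) = 4. P is now [].

So w = 4 1 2 7 5 3 6.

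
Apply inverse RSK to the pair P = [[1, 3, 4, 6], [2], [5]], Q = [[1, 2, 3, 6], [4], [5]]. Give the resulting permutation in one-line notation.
2 3 5 4 1 6

Reverse the RSK construction: for i from n down to 1, find the cell of Q containing i, remove the entry at that cell from P, and reverse-bump it up through P; the value ejected from row 1 is w(i).

Step i=6: Q has 6 at row 1, column 4; remove that cell from P, ejecting 6. So w(6) = 6. P is now [[1, 3, 4], [2], [5]].
Step i=5: Q has 5 at row 3, column 1; remove 5 from row 3 of P and reverse-bump: 5 enters row 2 and ejects 2; 2 enters row 1 and ejects 1. So w(5) = 1. P is now [[2, 3, 4], [5]].
Step i=4: Q has 4 at row 2, column 1; remove 5 from row 2 of P and reverse-bump: 5 enters row 1 and ejects 4. So w(4) = 4. P is now [[2, 3, 5]].
Step i=3: Q has 3 at row 1, column 3; remove that cell from P, ejecting 5. So w(3) = 5. P is now [[2, 3]].
Step i=2: Q has 2 at row 1, column 2; remove that cell from P, ejecting 3. So w(2) = 3. P is now [[2]].
Step i=1: Q has 1 at row 1, column 1; remove that cell from P, ejecting 2. So w(1) = 2. P is now [].

So w = 2 3 5 4 1 6.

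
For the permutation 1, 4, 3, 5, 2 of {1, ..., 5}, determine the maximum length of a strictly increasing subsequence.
3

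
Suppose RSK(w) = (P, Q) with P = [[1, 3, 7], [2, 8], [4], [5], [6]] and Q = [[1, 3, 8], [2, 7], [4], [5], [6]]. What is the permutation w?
6 5 8 4 2 1 3 7

Reverse the RSK construction: for i from n down to 1, find the cell of Q containing i, remove the entry at that cell from P, and reverse-bump it up through P; the value ejected from row 1 is w(i).

Step i=8: Q has 8 at row 1, column 3; remove that cell from P, ejecting 7. So w(8) = 7. P is now [[1, 3], [2, 8], [4], [5], [6]].
Step i=7: Q has 7 at row 2, column 2; remove 8 from row 2 of P and reverse-bump: 8 enters row 1 and ejects 3. So w(7) = 3. P is now [[1, 8], [2], [4], [5], [6]].
Step i=6: Q has 6 at row 5, column 1; remove 6 from row 5 of P and reverse-bump: 6 enters row 4 and ejects 5; 5 enters row 3 and ejects 4; 4 enters row 2 and ejects 2; 2 enters row 1 and ejects 1. So w(6) = 1. P is now [[2, 8], [4], [5], [6]].
Step i=5: Q has 5 at row 4, column 1; remove 6 from row 4 of P and reverse-bump: 6 enters row 3 and ejects 5; 5 enters row 2 and ejects 4; 4 enters row 1 and ejects 2. So w(5) = 2. P is now [[4, 8], [5], [6]].
Step i=4: Q has 4 at row 3, column 1; remove 6 from row 3 of P and reverse-bump: 6 enters row 2 and ejects 5; 5 enters row 1 and ejects 4. So w(4) = 4. P is now [[5, 8], [6]].
Step i=3: Q has 3 at row 1, column 2; remove that cell from P, ejecting 8. So w(3) = 8. P is now [[5], [6]].
Step i=2: Q has 2 at row 2, column 1; remove 6 from row 2 of P and reverse-bump: 6 enters row 1 and ejects 5. So w(2) = 5. P is now [[6]].
Step i=1: Q has 1 at row 1, column 1; remove that cell from P, ejecting 6. So w(1) = 6. P is now [].

So w = 6 5 8 4 2 1 3 7.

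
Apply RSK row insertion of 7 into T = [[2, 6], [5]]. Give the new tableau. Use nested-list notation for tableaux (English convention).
[[2, 6, 7], [5]]

7 is larger than every entry of row 1, so it is appended to row 1. The new tableau is [[2, 6, 7], [5]].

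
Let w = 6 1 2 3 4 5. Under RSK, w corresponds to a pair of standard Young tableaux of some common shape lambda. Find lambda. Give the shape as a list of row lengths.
[5, 1]

Row-insert each entry into an empty tableau.

After inserting 6: P = [[6]].
After inserting 1: P = [[1], [6]].
After inserting 2: P = [[1, 2], [6]].
After inserting 3: P = [[1, 2, 3], [6]].
After inserting 4: P = [[1, 2, 3, 4], [6]].
After inserting 5: P = [[1, 2, 3, 4, 5], [6]].

The final insertion tableau P = [[1, 2, 3, 4, 5], [6]] has shape [5, 1].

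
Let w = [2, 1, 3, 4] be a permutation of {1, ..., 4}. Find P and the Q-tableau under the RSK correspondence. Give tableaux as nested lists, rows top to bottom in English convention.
P = [[1, 3, 4], [2]], Q = [[1, 3, 4], [2]]

Insert each entry of the permutation into P by Schensted row insertion, recording in Q the position of each new cell.

Insert 2: appended to row 1. P = [[2]].
Insert 1: 1 bumps 2 from row 1; 2 starts row 2. P = [[1], [2]].
Insert 3: appended to row 1. P = [[1, 3], [2]].
Insert 4: appended to row 1. P = [[1, 3, 4], [2]].

So P = [[1, 3, 4], [2]], Q = [[1, 3, 4], [2]].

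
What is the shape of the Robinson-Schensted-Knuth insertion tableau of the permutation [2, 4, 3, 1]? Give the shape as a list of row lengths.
Row-insert each entry into an empty tableau.

After inserting 2: P = [[2]].
After inserting 4: P = [[2, 4]].
After inserting 3: P = [[2, 3], [4]].
After inserting 1: P = [[1, 3], [2], [4]].

The final insertion tableau P = [[1, 3], [2], [4]] has shape [2, 1, 1].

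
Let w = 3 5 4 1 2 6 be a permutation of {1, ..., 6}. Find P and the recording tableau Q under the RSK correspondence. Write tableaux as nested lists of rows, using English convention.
P = [[1, 2, 6], [3, 4], [5]], Q = [[1, 2, 6], [3, 5], [4]]

Insert each entry of the permutation into P by Schensted row insertion, recording in Q the position of each new cell.

Insert 3: appended to row 1. P = [[3]].
Insert 5: appended to row 1. P = [[3, 5]].
Insert 4: 4 bumps 5 from row 1; 5 starts row 2. P = [[3, 4], [5]].
Insert 1: 1 bumps 3 from row 1; 3 bumps 5 from row 2; 5 starts row 3. P = [[1, 4], [3], [5]].
Insert 2: 2 bumps 4 from row 1; 4 appends to row 2. P = [[1, 2], [3, 4], [5]].
Insert 6: appended to row 1. P = [[1, 2, 6], [3, 4], [5]].

So P = [[1, 2, 6], [3, 4], [5]], Q = [[1, 2, 6], [3, 5], [4]].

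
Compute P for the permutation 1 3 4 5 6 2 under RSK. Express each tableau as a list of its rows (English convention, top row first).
After inserting 1: P = [[1]].
After inserting 3: P = [[1, 3]].
After inserting 4: P = [[1, 3, 4]].
After inserting 5: P = [[1, 3, 4, 5]].
After inserting 6: P = [[1, 3, 4, 5, 6]].
After inserting 2: P = [[1, 2, 4, 5, 6], [3]].

So P = [[1, 2, 4, 5, 6], [3]].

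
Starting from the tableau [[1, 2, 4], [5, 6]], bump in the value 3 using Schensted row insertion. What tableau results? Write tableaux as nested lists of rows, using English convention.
[[1, 2, 3], [4, 6], [5]]

In row 1, 3 replaces 4 (the leftmost entry greater than 3); 4 is bumped to row 2. In row 2, 4 replaces 5 (the leftmost entry greater than 4); 5 is bumped to row 3. 5 starts a new row 3. The new tableau is [[1, 2, 3], [4, 6], [5]].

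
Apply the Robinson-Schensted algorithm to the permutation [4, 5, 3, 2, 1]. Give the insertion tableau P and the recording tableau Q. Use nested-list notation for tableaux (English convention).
P = [[1, 5], [2], [3], [4]], Q = [[1, 2], [3], [4], [5]]

Insert each entry of the permutation into P by Schensted row insertion, recording in Q the position of each new cell.

Insert 4: appended to row 1. P = [[4]].
Insert 5: appended to row 1. P = [[4, 5]].
Insert 3: 3 bumps 4 from row 1; 4 starts row 2. P = [[3, 5], [4]].
Insert 2: 2 bumps 3 from row 1; 3 bumps 4 from row 2; 4 starts row 3. P = [[2, 5], [3], [4]].
Insert 1: 1 bumps 2 from row 1; 2 bumps 3 from row 2; 3 bumps 4 from row 3; 4 starts row 4. P = [[1, 5], [2], [3], [4]].

So P = [[1, 5], [2], [3], [4]], Q = [[1, 2], [3], [4], [5]].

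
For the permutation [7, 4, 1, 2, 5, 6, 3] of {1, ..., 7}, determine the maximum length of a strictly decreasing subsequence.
3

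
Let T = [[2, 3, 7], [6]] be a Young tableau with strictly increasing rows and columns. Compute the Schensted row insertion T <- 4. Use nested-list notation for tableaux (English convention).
[[2, 3, 4], [6, 7]]

In row 1, 4 replaces 7 (the leftmost entry greater than 4); 7 is bumped to row 2. 7 is appended to row 2. The new tableau is [[2, 3, 4], [6, 7]].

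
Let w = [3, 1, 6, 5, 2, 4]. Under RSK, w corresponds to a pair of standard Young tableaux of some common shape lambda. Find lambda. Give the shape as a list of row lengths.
Row-insert each entry into an empty tableau.

After inserting 3: P = [[3]].
After inserting 1: P = [[1], [3]].
After inserting 6: P = [[1, 6], [3]].
After inserting 5: P = [[1, 5], [3, 6]].
After inserting 2: P = [[1, 2], [3, 5], [6]].
After inserting 4: P = [[1, 2, 4], [3, 5], [6]].

The final insertion tableau P = [[1, 2, 4], [3, 5], [6]] has shape [3, 2, 1].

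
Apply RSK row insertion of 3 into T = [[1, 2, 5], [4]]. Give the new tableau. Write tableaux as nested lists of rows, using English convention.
In row 1, 3 replaces 5 (the leftmost entry greater than 3); 5 is bumped to row 2. 5 is appended to row 2. The new tableau is [[1, 2, 3], [4, 5]].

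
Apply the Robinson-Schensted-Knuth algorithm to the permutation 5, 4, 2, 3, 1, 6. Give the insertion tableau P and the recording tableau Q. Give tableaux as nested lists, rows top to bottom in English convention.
P = [[1, 3, 6], [2], [4], [5]], Q = [[1, 4, 6], [2], [3], [5]]

Insert each entry of the permutation into P by Schensted row insertion, recording in Q the position of each new cell.

Insert 5: appended to row 1. P = [[5]], Q = [[1]].
Insert 4: 4 bumps 5 from row 1; 5 starts row 2. P = [[4], [5]], Q = [[1], [2]].
Insert 2: 2 bumps 4 from row 1; 4 bumps 5 from row 2; 5 starts row 3. P = [[2], [4], [5]], Q = [[1], [2], [3]].
Insert 3: appended to row 1. P = [[2, 3], [4], [5]], Q = [[1, 4], [2], [3]].
Insert 1: 1 bumps 2 from row 1; 2 bumps 4 from row 2; 4 bumps 5 from row 3; 5 starts row 4. P = [[1, 3], [2], [4], [5]], Q = [[1, 4], [2], [3], [5]].
Insert 6: appended to row 1. P = [[1, 3, 6], [2], [4], [5]], Q = [[1, 4, 6], [2], [3], [5]].

So P = [[1, 3, 6], [2], [4], [5]], Q = [[1, 4, 6], [2], [3], [5]].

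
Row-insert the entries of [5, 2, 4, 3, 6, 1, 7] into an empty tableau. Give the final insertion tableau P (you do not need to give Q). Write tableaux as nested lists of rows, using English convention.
P = [[1, 3, 6, 7], [2], [4], [5]]

After inserting 5: P = [[5]].
After inserting 2: P = [[2], [5]].
After inserting 4: P = [[2, 4], [5]].
After inserting 3: P = [[2, 3], [4], [5]].
After inserting 6: P = [[2, 3, 6], [4], [5]].
After inserting 1: P = [[1, 3, 6], [2], [4], [5]].
After inserting 7: P = [[1, 3, 6, 7], [2], [4], [5]].

So P = [[1, 3, 6, 7], [2], [4], [5]].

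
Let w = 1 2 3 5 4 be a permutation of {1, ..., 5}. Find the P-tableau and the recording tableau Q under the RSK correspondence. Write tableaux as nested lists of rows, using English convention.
Insert each entry of the permutation into P by Schensted row insertion, recording in Q the position of each new cell.

After inserting 1: P = [[1]].
After inserting 2: P = [[1, 2]].
After inserting 3: P = [[1, 2, 3]].
After inserting 5: P = [[1, 2, 3, 5]].
After inserting 4: P = [[1, 2, 3, 4], [5]].

So P = [[1, 2, 3, 4], [5]], Q = [[1, 2, 3, 4], [5]].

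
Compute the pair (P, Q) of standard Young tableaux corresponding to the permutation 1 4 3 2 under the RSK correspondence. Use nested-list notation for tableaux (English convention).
Insert each entry of the permutation into P by Schensted row insertion, recording in Q the position of each new cell.

Insert 1: appended to row 1. P = [[1]], Q = [[1]].
Insert 4: appended to row 1. P = [[1, 4]], Q = [[1, 2]].
Insert 3: 3 bumps 4 from row 1; 4 starts row 2. P = [[1, 3], [4]], Q = [[1, 2], [3]].
Insert 2: 2 bumps 3 from row 1; 3 bumps 4 from row 2; 4 starts row 3. P = [[1, 2], [3], [4]], Q = [[1, 2], [3], [4]].

So P = [[1, 2], [3], [4]], Q = [[1, 2], [3], [4]].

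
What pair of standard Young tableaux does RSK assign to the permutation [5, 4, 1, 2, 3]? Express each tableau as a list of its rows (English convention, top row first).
Insert each entry of the permutation into P by Schensted row insertion, recording in Q the position of each new cell.

After inserting 5: P = [[5]].
After inserting 4: P = [[4], [5]].
After inserting 1: P = [[1], [4], [5]].
After inserting 2: P = [[1, 2], [4], [5]].
After inserting 3: P = [[1, 2, 3], [4], [5]].

So P = [[1, 2, 3], [4], [5]], Q = [[1, 4, 5], [2], [3]].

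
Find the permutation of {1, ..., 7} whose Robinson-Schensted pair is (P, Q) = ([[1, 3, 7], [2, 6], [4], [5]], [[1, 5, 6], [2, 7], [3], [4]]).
5 4 2 1 6 7 3

Reverse RSK: for i = n, n-1, ..., 1, locate i in Q, remove the corresponding corner cell from P, and reverse-bump its entry up through P; the value ejected from row 1 is w(i).

So w = 5 4 2 1 6 7 3.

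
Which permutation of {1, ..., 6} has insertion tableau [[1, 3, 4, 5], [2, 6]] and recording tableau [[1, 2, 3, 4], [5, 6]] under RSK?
Reverse the RSK construction: for i from n down to 1, find the cell of Q containing i, remove the entry at that cell from P, and reverse-bump it up through P; the value ejected from row 1 is w(i).

Step i=6: Q has 6 at row 2, column 2; remove 6 from row 2 of P and reverse-bump: 6 enters row 1 and ejects 5. So w(6) = 5. P is now [[1, 3, 4, 6], [2]].
Step i=5: Q has 5 at row 2, column 1; remove 2 from row 2 of P and reverse-bump: 2 enters row 1 and ejects 1. So w(5) = 1. P is now [[2, 3, 4, 6]].
Step i=4: Q has 4 at row 1, column 4; remove that cell from P, ejecting 6. So w(4) = 6. P is now [[2, 3, 4]].
Step i=3: Q has 3 at row 1, column 3; remove that cell from P, ejecting 4. So w(3) = 4. P is now [[2, 3]].
Step i=2: Q has 2 at row 1, column 2; remove that cell from P, ejecting 3. So w(2) = 3. P is now [[2]].
Step i=1: Q has 1 at row 1, column 1; remove that cell from P, ejecting 2. So w(1) = 2. P is now [].

So w = 2 3 4 6 1 5.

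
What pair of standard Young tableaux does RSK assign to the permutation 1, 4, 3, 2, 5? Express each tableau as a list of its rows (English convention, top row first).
Insert each entry of the permutation into P by Schensted row insertion, recording in Q the position of each new cell.

After inserting 1: P = [[1]].
After inserting 4: P = [[1, 4]].
After inserting 3: P = [[1, 3], [4]].
After inserting 2: P = [[1, 2], [3], [4]].
After inserting 5: P = [[1, 2, 5], [3], [4]].

So P = [[1, 2, 5], [3], [4]], Q = [[1, 2, 5], [3], [4]].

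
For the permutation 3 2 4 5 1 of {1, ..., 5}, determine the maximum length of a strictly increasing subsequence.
3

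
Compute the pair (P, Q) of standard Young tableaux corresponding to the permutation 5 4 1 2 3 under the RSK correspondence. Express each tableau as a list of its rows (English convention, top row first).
Insert each entry of the permutation into P by Schensted row insertion, recording in Q the position of each new cell.

After inserting 5: P = [[5]].
After inserting 4: P = [[4], [5]].
After inserting 1: P = [[1], [4], [5]].
After inserting 2: P = [[1, 2], [4], [5]].
After inserting 3: P = [[1, 2, 3], [4], [5]].

So P = [[1, 2, 3], [4], [5]], Q = [[1, 4, 5], [2], [3]].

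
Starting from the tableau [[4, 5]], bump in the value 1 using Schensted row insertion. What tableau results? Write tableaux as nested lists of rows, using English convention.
In row 1, 1 replaces 4 (the leftmost entry greater than 1); 4 is bumped to row 2. 4 starts a new row 2. The new tableau is [[1, 5], [4]].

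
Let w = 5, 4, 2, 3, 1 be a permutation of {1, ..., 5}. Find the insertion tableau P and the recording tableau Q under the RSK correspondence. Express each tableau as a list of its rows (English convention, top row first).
P = [[1, 3], [2], [4], [5]], Q = [[1, 4], [2], [3], [5]]

Insert each entry of the permutation into P by Schensted row insertion, recording in Q the position of each new cell.

Insert 5: appended to row 1. P = [[5]], Q = [[1]].
Insert 4: 4 bumps 5 from row 1; 5 starts row 2. P = [[4], [5]], Q = [[1], [2]].
Insert 2: 2 bumps 4 from row 1; 4 bumps 5 from row 2; 5 starts row 3. P = [[2], [4], [5]], Q = [[1], [2], [3]].
Insert 3: appended to row 1. P = [[2, 3], [4], [5]], Q = [[1, 4], [2], [3]].
Insert 1: 1 bumps 2 from row 1; 2 bumps 4 from row 2; 4 bumps 5 from row 3; 5 starts row 4. P = [[1, 3], [2], [4], [5]], Q = [[1, 4], [2], [3], [5]].

So P = [[1, 3], [2], [4], [5]], Q = [[1, 4], [2], [3], [5]].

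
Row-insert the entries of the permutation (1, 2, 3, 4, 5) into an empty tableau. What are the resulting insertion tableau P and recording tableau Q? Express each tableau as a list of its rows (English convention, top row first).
P = [[1, 2, 3, 4, 5]], Q = [[1, 2, 3, 4, 5]]

Insert each entry of the permutation into P by Schensted row insertion, recording in Q the position of each new cell.

Insert 1: appended to row 1. P = [[1]].
Insert 2: appended to row 1. P = [[1, 2]].
Insert 3: appended to row 1. P = [[1, 2, 3]].
Insert 4: appended to row 1. P = [[1, 2, 3, 4]].
Insert 5: appended to row 1. P = [[1, 2, 3, 4, 5]].

So P = [[1, 2, 3, 4, 5]], Q = [[1, 2, 3, 4, 5]].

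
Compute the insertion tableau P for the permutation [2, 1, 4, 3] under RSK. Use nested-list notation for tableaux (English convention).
Insert 2: appended to row 1. P = [[2]].
Insert 1: 1 bumps 2 from row 1; 2 starts row 2. P = [[1], [2]].
Insert 4: appended to row 1. P = [[1, 4], [2]].
Insert 3: 3 bumps 4 from row 1; 4 appends to row 2. P = [[1, 3], [2, 4]].

So P = [[1, 3], [2, 4]].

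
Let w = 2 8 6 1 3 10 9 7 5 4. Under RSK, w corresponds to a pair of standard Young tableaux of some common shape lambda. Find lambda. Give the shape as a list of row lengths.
[3, 3, 2, 1, 1]

RSK row insertion gives P = [[1, 3, 4], [2, 5, 7], [6, 9], [8], [10]], which has shape [3, 3, 2, 1, 1].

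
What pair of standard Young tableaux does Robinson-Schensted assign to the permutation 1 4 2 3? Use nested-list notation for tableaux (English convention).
P = [[1, 2, 3], [4]], Q = [[1, 2, 4], [3]]

Insert each entry of the permutation into P by Schensted row insertion, recording in Q the position of each new cell.

After inserting 1: P = [[1]].
After inserting 4: P = [[1, 4]].
After inserting 2: P = [[1, 2], [4]].
After inserting 3: P = [[1, 2, 3], [4]].

So P = [[1, 2, 3], [4]], Q = [[1, 2, 4], [3]].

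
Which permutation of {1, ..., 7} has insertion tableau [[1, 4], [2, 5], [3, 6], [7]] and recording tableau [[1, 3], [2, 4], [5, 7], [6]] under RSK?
Reverse RSK: for i = n, n-1, ..., 1, locate i in Q, remove the corresponding corner cell from P, and reverse-bump its entry up through P; the value ejected from row 1 is w(i).

So w = 3 2 7 6 5 1 4.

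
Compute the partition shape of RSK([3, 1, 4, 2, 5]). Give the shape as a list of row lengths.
[3, 2]

Row-insert each entry into an empty tableau.

After inserting 3: P = [[3]].
After inserting 1: P = [[1], [3]].
After inserting 4: P = [[1, 4], [3]].
After inserting 2: P = [[1, 2], [3, 4]].
After inserting 5: P = [[1, 2, 5], [3, 4]].

The final insertion tableau P = [[1, 2, 5], [3, 4]] has shape [3, 2].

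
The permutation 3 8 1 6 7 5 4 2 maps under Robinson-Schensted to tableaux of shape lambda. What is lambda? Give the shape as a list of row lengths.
Row-insert each entry into an empty tableau.

After inserting 3: P = [[3]].
After inserting 8: P = [[3, 8]].
After inserting 1: P = [[1, 8], [3]].
After inserting 6: P = [[1, 6], [3, 8]].
After inserting 7: P = [[1, 6, 7], [3, 8]].
After inserting 5: P = [[1, 5, 7], [3, 6], [8]].
After inserting 4: P = [[1, 4, 7], [3, 5], [6], [8]].
After inserting 2: P = [[1, 2, 7], [3, 4], [5], [6], [8]].

The final insertion tableau P = [[1, 2, 7], [3, 4], [5], [6], [8]] has shape [3, 2, 1, 1, 1].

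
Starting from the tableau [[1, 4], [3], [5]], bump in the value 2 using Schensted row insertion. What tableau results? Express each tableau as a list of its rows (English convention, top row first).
[[1, 2], [3, 4], [5]]

In row 1, 2 replaces 4 (the leftmost entry greater than 2); 4 is bumped to row 2. 4 is appended to row 2. The new tableau is [[1, 2], [3, 4], [5]].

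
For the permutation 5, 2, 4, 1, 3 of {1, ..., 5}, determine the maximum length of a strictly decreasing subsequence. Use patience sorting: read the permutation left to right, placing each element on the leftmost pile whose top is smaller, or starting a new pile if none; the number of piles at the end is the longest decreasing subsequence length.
5: new pile. tops = [5]
2: new pile. tops = [5, 2]
4: onto pile 2 (replacing 2). tops = [5, 4]
1: new pile. tops = [5, 4, 1]
3: onto pile 3 (replacing 1). tops = [5, 4, 3]

3 piles, so the longest decreasing subsequence has length 3.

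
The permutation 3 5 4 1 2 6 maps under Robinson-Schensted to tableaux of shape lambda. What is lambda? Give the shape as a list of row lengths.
[3, 2, 1]

RSK row insertion gives P = [[1, 2, 6], [3, 4], [5]], which has shape [3, 2, 1].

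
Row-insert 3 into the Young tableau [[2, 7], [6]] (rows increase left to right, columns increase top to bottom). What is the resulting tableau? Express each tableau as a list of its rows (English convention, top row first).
[[2, 3], [6, 7]]

In row 1, 3 replaces 7 (the leftmost entry greater than 3); 7 is bumped to row 2. 7 is appended to row 2. The new tableau is [[2, 3], [6, 7]].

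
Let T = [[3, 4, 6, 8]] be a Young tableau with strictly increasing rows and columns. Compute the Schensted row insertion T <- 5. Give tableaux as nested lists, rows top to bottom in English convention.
In row 1, 5 replaces 6 (the leftmost entry greater than 5); 6 is bumped to row 2. 6 starts a new row 2. The new tableau is [[3, 4, 5, 8], [6]].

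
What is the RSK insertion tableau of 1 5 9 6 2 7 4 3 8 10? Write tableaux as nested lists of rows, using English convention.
P = [[1, 2, 3, 7, 8, 10], [4, 6], [5], [9]]

Insert 1: appended to row 1. P = [[1]].
Insert 5: appended to row 1. P = [[1, 5]].
Insert 9: appended to row 1. P = [[1, 5, 9]].
Insert 6: 6 bumps 9 from row 1; 9 starts row 2. P = [[1, 5, 6], [9]].
Insert 2: 2 bumps 5 from row 1; 5 bumps 9 from row 2; 9 starts row 3. P = [[1, 2, 6], [5], [9]].
Insert 7: appended to row 1. P = [[1, 2, 6, 7], [5], [9]].
Insert 4: 4 bumps 6 from row 1; 6 appends to row 2. P = [[1, 2, 4, 7], [5, 6], [9]].
Insert 3: 3 bumps 4 from row 1; 4 bumps 5 from row 2; 5 bumps 9 from row 3; 9 starts row 4. P = [[1, 2, 3, 7], [4, 6], [5], [9]].
Insert 8: appended to row 1. P = [[1, 2, 3, 7, 8], [4, 6], [5], [9]].
Insert 10: appended to row 1. P = [[1, 2, 3, 7, 8, 10], [4, 6], [5], [9]].

So P = [[1, 2, 3, 7, 8, 10], [4, 6], [5], [9]].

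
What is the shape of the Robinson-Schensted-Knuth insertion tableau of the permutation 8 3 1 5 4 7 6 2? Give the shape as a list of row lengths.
[3, 3, 1, 1]

RSK row insertion gives P = [[1, 2, 6], [3, 4, 7], [5], [8]], which has shape [3, 3, 1, 1].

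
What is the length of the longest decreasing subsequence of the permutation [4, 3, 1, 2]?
3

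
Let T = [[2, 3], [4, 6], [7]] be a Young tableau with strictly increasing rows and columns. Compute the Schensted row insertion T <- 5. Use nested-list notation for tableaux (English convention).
[[2, 3, 5], [4, 6], [7]]

5 is larger than every entry of row 1, so it is appended to row 1. The new tableau is [[2, 3, 5], [4, 6], [7]].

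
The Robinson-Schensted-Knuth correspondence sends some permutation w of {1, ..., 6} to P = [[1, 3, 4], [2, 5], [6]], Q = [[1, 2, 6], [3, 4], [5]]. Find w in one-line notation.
2 6 1 5 3 4

Reverse the RSK construction: for i from n down to 1, find the cell of Q containing i, remove the entry at that cell from P, and reverse-bump it up through P; the value ejected from row 1 is w(i).

Step i=6: Q has 6 at row 1, column 3; remove that cell from P, ejecting 4. So w(6) = 4. P is now [[1, 3], [2, 5], [6]].
Step i=5: Q has 5 at row 3, column 1; remove 6 from row 3 of P and reverse-bump: 6 enters row 2 and ejects 5; 5 enters row 1 and ejects 3. So w(5) = 3. P is now [[1, 5], [2, 6]].
Step i=4: Q has 4 at row 2, column 2; remove 6 from row 2 of P and reverse-bump: 6 enters row 1 and ejects 5. So w(4) = 5. P is now [[1, 6], [2]].
Step i=3: Q has 3 at row 2, column 1; remove 2 from row 2 of P and reverse-bump: 2 enters row 1 and ejects 1. So w(3) = 1. P is now [[2, 6]].
Step i=2: Q has 2 at row 1, column 2; remove that cell from P, ejecting 6. So w(2) = 6. P is now [[2]].
Step i=1: Q has 1 at row 1, column 1; remove that cell from P, ejecting 2. So w(1) = 2. P is now [].

So w = 2 6 1 5 3 4.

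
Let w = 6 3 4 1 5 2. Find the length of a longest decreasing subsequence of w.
3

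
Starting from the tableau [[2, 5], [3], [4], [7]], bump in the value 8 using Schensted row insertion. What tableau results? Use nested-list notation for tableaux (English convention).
8 is larger than every entry of row 1, so it is appended to row 1. The new tableau is [[2, 5, 8], [3], [4], [7]].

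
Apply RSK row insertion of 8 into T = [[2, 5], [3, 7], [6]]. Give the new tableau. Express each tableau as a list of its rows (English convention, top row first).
8 is larger than every entry of row 1, so it is appended to row 1. The new tableau is [[2, 5, 8], [3, 7], [6]].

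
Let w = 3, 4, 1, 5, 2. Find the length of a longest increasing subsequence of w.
3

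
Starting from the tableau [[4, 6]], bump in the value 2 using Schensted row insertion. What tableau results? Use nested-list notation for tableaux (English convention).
In row 1, 2 replaces 4 (the leftmost entry greater than 2); 4 is bumped to row 2. 4 starts a new row 2. The new tableau is [[2, 6], [4]].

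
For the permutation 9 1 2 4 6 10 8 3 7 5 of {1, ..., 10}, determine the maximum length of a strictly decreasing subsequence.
4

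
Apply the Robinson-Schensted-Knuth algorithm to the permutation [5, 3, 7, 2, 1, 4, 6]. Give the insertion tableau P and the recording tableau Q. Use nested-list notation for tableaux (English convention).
P = [[1, 4, 6], [2, 7], [3], [5]], Q = [[1, 3, 7], [2, 6], [4], [5]]

Insert each entry of the permutation into P by Schensted row insertion, recording in Q the position of each new cell.

After inserting 5: P = [[5]].
After inserting 3: P = [[3], [5]].
After inserting 7: P = [[3, 7], [5]].
After inserting 2: P = [[2, 7], [3], [5]].
After inserting 1: P = [[1, 7], [2], [3], [5]].
After inserting 4: P = [[1, 4], [2, 7], [3], [5]].
After inserting 6: P = [[1, 4, 6], [2, 7], [3], [5]].

So P = [[1, 4, 6], [2, 7], [3], [5]], Q = [[1, 3, 7], [2, 6], [4], [5]].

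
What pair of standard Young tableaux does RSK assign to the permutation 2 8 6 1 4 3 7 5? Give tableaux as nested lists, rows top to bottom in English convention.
P = [[1, 3, 5], [2, 4, 7], [6], [8]], Q = [[1, 2, 7], [3, 5, 8], [4], [6]]

Insert each entry of the permutation into P by Schensted row insertion, recording in Q the position of each new cell.

Insert 2: appended to row 1. P = [[2]].
Insert 8: appended to row 1. P = [[2, 8]].
Insert 6: 6 bumps 8 from row 1; 8 starts row 2. P = [[2, 6], [8]].
Insert 1: 1 bumps 2 from row 1; 2 bumps 8 from row 2; 8 starts row 3. P = [[1, 6], [2], [8]].
Insert 4: 4 bumps 6 from row 1; 6 appends to row 2. P = [[1, 4], [2, 6], [8]].
Insert 3: 3 bumps 4 from row 1; 4 bumps 6 from row 2; 6 bumps 8 from row 3; 8 starts row 4. P = [[1, 3], [2, 4], [6], [8]].
Insert 7: appended to row 1. P = [[1, 3, 7], [2, 4], [6], [8]].
Insert 5: 5 bumps 7 from row 1; 7 appends to row 2. P = [[1, 3, 5], [2, 4, 7], [6], [8]].

So P = [[1, 3, 5], [2, 4, 7], [6], [8]], Q = [[1, 2, 7], [3, 5, 8], [4], [6]].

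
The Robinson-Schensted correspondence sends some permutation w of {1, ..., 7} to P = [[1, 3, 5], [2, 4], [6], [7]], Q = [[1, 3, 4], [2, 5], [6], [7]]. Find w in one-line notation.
Reverse the RSK construction: for i from n down to 1, find the cell of Q containing i, remove the entry at that cell from P, and reverse-bump it up through P; the value ejected from row 1 is w(i).

Step i=7: Q has 7 at row 4, column 1; remove 7 from row 4 of P and reverse-bump: 7 enters row 3 and ejects 6; 6 enters row 2 and ejects 4; 4 enters row 1 and ejects 3. So w(7) = 3. P is now [[1, 4, 5], [2, 6], [7]].
Step i=6: Q has 6 at row 3, column 1; remove 7 from row 3 of P and reverse-bump: 7 enters row 2 and ejects 6; 6 enters row 1 and ejects 5. So w(6) = 5. P is now [[1, 4, 6], [2, 7]].
Step i=5: Q has 5 at row 2, column 2; remove 7 from row 2 of P and reverse-bump: 7 enters row 1 and ejects 6. So w(5) = 6. P is now [[1, 4, 7], [2]].
Step i=4: Q has 4 at row 1, column 3; remove that cell from P, ejecting 7. So w(4) = 7. P is now [[1, 4], [2]].
Step i=3: Q has 3 at row 1, column 2; remove that cell from P, ejecting 4. So w(3) = 4. P is now [[1], [2]].
Step i=2: Q has 2 at row 2, column 1; remove 2 from row 2 of P and reverse-bump: 2 enters row 1 and ejects 1. So w(2) = 1. P is now [[2]].
Step i=1: Q has 1 at row 1, column 1; remove that cell from P, ejecting 2. So w(1) = 2. P is now [].

So w = 2 1 4 7 6 5 3.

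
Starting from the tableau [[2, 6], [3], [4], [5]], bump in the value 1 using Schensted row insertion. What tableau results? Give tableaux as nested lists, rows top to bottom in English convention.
[[1, 6], [2], [3], [4], [5]]

In row 1, 1 replaces 2 (the leftmost entry greater than 1); 2 is bumped to row 2. In row 2, 2 replaces 3 (the leftmost entry greater than 2); 3 is bumped to row 3. In row 3, 3 replaces 4 (the leftmost entry greater than 3); 4 is bumped to row 4. In row 4, 4 replaces 5 (the leftmost entry greater than 4); 5 is bumped to row 5. 5 starts a new row 5. The new tableau is [[1, 6], [2], [3], [4], [5]].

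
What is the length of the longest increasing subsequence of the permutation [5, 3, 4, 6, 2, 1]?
3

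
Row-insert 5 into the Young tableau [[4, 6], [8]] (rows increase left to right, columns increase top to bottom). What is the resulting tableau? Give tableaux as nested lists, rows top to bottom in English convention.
In row 1, 5 replaces 6 (the leftmost entry greater than 5); 6 is bumped to row 2. In row 2, 6 replaces 8 (the leftmost entry greater than 6); 8 is bumped to row 3. 8 starts a new row 3. The new tableau is [[4, 5], [6], [8]].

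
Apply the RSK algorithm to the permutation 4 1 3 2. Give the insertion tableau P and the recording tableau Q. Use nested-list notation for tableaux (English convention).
Insert each entry of the permutation into P by Schensted row insertion, recording in Q the position of each new cell.

Insert 4: appended to row 1. P = [[4]].
Insert 1: 1 bumps 4 from row 1; 4 starts row 2. P = [[1], [4]].
Insert 3: appended to row 1. P = [[1, 3], [4]].
Insert 2: 2 bumps 3 from row 1; 3 bumps 4 from row 2; 4 starts row 3. P = [[1, 2], [3], [4]].

So P = [[1, 2], [3], [4]], Q = [[1, 3], [2], [4]].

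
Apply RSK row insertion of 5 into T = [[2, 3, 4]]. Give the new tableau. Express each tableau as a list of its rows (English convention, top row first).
5 is larger than every entry of row 1, so it is appended to row 1. The new tableau is [[2, 3, 4, 5]].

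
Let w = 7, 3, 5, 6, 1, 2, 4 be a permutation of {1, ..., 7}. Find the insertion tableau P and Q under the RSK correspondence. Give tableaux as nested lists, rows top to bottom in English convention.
Insert each entry of the permutation into P by Schensted row insertion, recording in Q the position of each new cell.

Insert 7: appended to row 1. P = [[7]].
Insert 3: 3 bumps 7 from row 1; 7 starts row 2. P = [[3], [7]].
Insert 5: appended to row 1. P = [[3, 5], [7]].
Insert 6: appended to row 1. P = [[3, 5, 6], [7]].
Insert 1: 1 bumps 3 from row 1; 3 bumps 7 from row 2; 7 starts row 3. P = [[1, 5, 6], [3], [7]].
Insert 2: 2 bumps 5 from row 1; 5 appends to row 2. P = [[1, 2, 6], [3, 5], [7]].
Insert 4: 4 bumps 6 from row 1; 6 appends to row 2. P = [[1, 2, 4], [3, 5, 6], [7]].

So P = [[1, 2, 4], [3, 5, 6], [7]], Q = [[1, 3, 4], [2, 6, 7], [5]].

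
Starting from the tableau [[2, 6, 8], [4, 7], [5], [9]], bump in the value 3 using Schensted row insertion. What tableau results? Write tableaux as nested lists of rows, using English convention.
[[2, 3, 8], [4, 6], [5, 7], [9]]

In row 1, 3 replaces 6 (the leftmost entry greater than 3); 6 is bumped to row 2. In row 2, 6 replaces 7 (the leftmost entry greater than 6); 7 is bumped to row 3. 7 is appended to row 3. The new tableau is [[2, 3, 8], [4, 6], [5, 7], [9]].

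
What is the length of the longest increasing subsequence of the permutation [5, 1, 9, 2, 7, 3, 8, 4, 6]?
5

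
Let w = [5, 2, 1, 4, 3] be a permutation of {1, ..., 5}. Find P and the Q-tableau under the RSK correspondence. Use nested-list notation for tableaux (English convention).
Insert each entry of the permutation into P by Schensted row insertion, recording in Q the position of each new cell.

After inserting 5: P = [[5]].
After inserting 2: P = [[2], [5]].
After inserting 1: P = [[1], [2], [5]].
After inserting 4: P = [[1, 4], [2], [5]].
After inserting 3: P = [[1, 3], [2, 4], [5]].

So P = [[1, 3], [2, 4], [5]], Q = [[1, 4], [2, 5], [3]].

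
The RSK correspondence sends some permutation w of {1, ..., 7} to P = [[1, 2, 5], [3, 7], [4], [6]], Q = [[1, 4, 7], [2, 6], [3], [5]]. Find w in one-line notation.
Reverse the RSK construction: for i from n down to 1, find the cell of Q containing i, remove the entry at that cell from P, and reverse-bump it up through P; the value ejected from row 1 is w(i).

Step i=7: Q has 7 at row 1, column 3; remove that cell from P, ejecting 5. So w(7) = 5. P is now [[1, 2], [3, 7], [4], [6]].
Step i=6: Q has 6 at row 2, column 2; remove 7 from row 2 of P and reverse-bump: 7 enters row 1 and ejects 2. So w(6) = 2. P is now [[1, 7], [3], [4], [6]].
Step i=5: Q has 5 at row 4, column 1; remove 6 from row 4 of P and reverse-bump: 6 enters row 3 and ejects 4; 4 enters row 2 and ejects 3; 3 enters row 1 and ejects 1. So w(5) = 1. P is now [[3, 7], [4], [6]].
Step i=4: Q has 4 at row 1, column 2; remove that cell from P, ejecting 7. So w(4) = 7. P is now [[3], [4], [6]].
Step i=3: Q has 3 at row 3, column 1; remove 6 from row 3 of P and reverse-bump: 6 enters row 2 and ejects 4; 4 enters row 1 and ejects 3. So w(3) = 3. P is now [[4], [6]].
Step i=2: Q has 2 at row 2, column 1; remove 6 from row 2 of P and reverse-bump: 6 enters row 1 and ejects 4. So w(2) = 4. P is now [[6]].
Step i=1: Q has 1 at row 1, column 1; remove that cell from P, ejecting 6. So w(1) = 6. P is now [].

So w = 6 4 3 7 1 2 5.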